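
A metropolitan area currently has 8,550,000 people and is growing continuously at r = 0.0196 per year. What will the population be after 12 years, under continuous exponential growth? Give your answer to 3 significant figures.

≈ 10,800,000 people

P(12) = 8550000 · e^(0.0196·12) = 8550000 · e^(0.2352)
= 8550000 · 1.26516 ≈ 10817133.18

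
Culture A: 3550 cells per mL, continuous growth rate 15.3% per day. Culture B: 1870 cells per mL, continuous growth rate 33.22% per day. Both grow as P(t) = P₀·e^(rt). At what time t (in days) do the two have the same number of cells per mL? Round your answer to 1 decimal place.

3550·e^(0.153t) = 1870·e^(0.3322t)
3550/1870 = e^((0.3322 − 0.153)t) → ln(1.8984) = 0.1792·t
t = 0.64101 / 0.1792

t ≈ 3.6 days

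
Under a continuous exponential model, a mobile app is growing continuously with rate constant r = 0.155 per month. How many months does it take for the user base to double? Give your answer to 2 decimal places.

doubling time ≈ 4.47 months

doubling time = ln(2) / |r| = 0.69315 / 0.155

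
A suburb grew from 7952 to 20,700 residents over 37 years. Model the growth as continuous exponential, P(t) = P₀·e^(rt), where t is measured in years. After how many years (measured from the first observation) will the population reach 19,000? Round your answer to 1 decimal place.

r = ln(20700/7952) / 37 ≈ 0.025857 per year
t = ln(19000/7952) / r = 0.87102 / 0.025857 ≈ 33.686

t ≈ 33.7 years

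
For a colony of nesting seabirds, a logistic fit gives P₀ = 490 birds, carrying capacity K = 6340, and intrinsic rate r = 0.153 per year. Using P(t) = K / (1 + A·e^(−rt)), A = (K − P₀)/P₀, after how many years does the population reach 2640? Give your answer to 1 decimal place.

A = (6340 − 490)/490 = 11.93878
2640 = 6340/(1 + 11.93878·e^(−0.153t)) → 1 + 11.93878·e^(−0.153t) = 2.40152
e^(−0.153t) = 0.117392 → t = ln(8.51848)/0.153 = 2.14224/0.153

t ≈ 14.0 years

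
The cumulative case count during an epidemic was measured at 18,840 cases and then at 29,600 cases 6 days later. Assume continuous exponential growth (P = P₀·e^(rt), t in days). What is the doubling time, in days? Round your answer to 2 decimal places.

doubling time ≈ 9.21 days

r = ln(29600/18840) / 6 = ln(1.57113) / 6 ≈ 0.075299 per day
doubling time = ln 2 / |r| = 0.69315 / 0.075299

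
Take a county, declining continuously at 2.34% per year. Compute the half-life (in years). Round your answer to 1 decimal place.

half-life ≈ 29.6 years

half-life = ln(2) / |r| = 0.69315 / 0.0234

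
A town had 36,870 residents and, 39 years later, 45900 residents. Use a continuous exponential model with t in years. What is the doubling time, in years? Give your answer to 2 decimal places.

doubling time ≈ 123.40 years

r = ln(45900/36870) / 39 = ln(1.24491) / 39 ≈ 0.005617 per year
doubling time = ln 2 / |r| = 0.69315 / 0.005617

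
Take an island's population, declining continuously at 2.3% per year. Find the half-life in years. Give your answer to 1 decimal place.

half-life = ln(2) / |r| = 0.69315 / 0.023

half-life ≈ 30.1 years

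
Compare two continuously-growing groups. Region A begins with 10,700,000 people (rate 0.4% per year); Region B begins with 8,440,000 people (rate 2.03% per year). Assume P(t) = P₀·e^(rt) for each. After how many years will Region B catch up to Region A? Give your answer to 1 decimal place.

10700000·e^(0.004t) = 8440000·e^(0.0203t)
10700000/8440000 = e^((0.0203 − 0.004)t) → ln(1.26777) = 0.0163·t
t = 0.23726 / 0.0163

t ≈ 14.6 years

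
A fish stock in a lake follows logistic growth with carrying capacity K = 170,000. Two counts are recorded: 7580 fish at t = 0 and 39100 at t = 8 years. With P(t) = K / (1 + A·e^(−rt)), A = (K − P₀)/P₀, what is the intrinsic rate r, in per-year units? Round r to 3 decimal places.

r ≈ 0.232 per year

A = (170000 − 7580)/7580 = 21.42744
39100 = 170000/(1 + 21.42744·e^(−r·8)) → e^(−8r) = (4.34783 − 1)/21.42744 = 0.15624
r = −ln(0.15624)/8 = 1.85636/8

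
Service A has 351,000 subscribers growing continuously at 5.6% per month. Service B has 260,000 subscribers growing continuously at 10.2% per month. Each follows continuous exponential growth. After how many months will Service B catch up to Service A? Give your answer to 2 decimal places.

t ≈ 6.52 months

351000·e^(0.056t) = 260000·e^(0.102t)
351000/260000 = e^((0.102 − 0.056)t) → ln(1.35) = 0.046·t
t = 0.3001 / 0.046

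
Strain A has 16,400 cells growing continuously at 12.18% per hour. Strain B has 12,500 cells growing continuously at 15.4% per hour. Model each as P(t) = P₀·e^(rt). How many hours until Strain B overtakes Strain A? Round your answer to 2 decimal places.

t ≈ 8.43 hours

16400·e^(0.1218t) = 12500·e^(0.154t)
16400/12500 = e^((0.154 − 0.1218)t) → ln(1.312) = 0.0322·t
t = 0.27155 / 0.0322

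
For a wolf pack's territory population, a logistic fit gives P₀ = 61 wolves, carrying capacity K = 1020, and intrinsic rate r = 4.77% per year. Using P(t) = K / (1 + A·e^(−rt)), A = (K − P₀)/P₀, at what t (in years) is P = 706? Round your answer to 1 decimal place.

t ≈ 74.7 years

A = (1020 − 61)/61 = 15.72131
706 = 1020/(1 + 15.72131·e^(−0.0477t)) → 1 + 15.72131·e^(−0.0477t) = 1.44476
e^(−0.0477t) = 0.02829 → t = ln(35.34792)/0.0477 = 3.56524/0.0477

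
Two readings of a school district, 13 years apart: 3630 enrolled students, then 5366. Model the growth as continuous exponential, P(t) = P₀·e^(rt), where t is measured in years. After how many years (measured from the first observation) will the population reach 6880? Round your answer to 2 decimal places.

t ≈ 21.27 years

r = ln(5366/3630) / 13 ≈ 0.030065 per year
t = ln(6880/3630) / r = 0.63939 / 0.030065 ≈ 21.267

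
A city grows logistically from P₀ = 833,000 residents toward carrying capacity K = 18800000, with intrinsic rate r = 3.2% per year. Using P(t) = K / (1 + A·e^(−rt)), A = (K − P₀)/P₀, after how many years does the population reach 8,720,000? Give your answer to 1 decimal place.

A = (18800000 − 833000)/833000 = 21.56903
8720000 = 18800000/(1 + 21.56903·e^(−0.032t)) → 1 + 21.56903·e^(−0.032t) = 2.15596
e^(−0.032t) = 0.053594 → t = ln(18.65892)/0.032 = 2.92632/0.032

t ≈ 91.4 years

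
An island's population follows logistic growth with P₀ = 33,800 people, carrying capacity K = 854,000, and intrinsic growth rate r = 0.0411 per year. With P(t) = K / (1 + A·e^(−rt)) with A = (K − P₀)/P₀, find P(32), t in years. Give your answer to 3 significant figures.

≈ 114,000 people

A = (854000 − 33800)/33800 = 24.26627
P(32) = 854000 / (1 + 24.26627·e^(−0.0411·32)) = 854000 / (1 + 24.26627·0.268421)
= 854000 / 7.51357 ≈ 113661.04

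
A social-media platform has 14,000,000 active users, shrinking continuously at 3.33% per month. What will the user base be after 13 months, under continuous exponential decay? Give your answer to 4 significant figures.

≈ 9,081,000 active users

P(13) = 14000000 · e^(-0.0333·13) = 14000000 · e^(-0.4329)
= 14000000 · 0.64863 ≈ 9080754.92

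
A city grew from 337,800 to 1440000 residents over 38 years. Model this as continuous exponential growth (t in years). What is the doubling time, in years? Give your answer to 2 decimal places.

r = ln(1440000/337800) / 38 = ln(4.26288) / 38 ≈ 0.038156 per year
doubling time = ln 2 / |r| = 0.69315 / 0.038156

doubling time ≈ 18.17 years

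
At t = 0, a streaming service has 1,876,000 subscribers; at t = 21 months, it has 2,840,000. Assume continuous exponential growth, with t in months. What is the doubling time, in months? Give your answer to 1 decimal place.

r = ln(2840000/1876000) / 21 = ln(1.51386) / 21 ≈ 0.019746 per month
doubling time = ln 2 / |r| = 0.69315 / 0.019746

doubling time ≈ 35.1 months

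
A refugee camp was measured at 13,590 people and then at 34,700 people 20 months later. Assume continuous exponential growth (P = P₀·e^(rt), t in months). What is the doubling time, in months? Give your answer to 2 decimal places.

doubling time ≈ 14.79 months

r = ln(34700/13590) / 20 = ln(2.55335) / 20 ≈ 0.04687 per month
doubling time = ln 2 / |r| = 0.69315 / 0.04687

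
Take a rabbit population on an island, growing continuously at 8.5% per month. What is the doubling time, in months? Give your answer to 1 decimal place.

doubling time = ln(2) / |r| = 0.69315 / 0.085

doubling time ≈ 8.2 months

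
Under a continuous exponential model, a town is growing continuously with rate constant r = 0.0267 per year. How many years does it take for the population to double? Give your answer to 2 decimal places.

doubling time = ln(2) / |r| = 0.69315 / 0.0267

doubling time ≈ 25.96 years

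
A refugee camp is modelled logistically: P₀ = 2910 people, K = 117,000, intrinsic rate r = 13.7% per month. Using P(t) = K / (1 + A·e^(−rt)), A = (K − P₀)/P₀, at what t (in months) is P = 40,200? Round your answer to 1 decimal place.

t ≈ 22.1 months

A = (117000 − 2910)/2910 = 39.20619
40200 = 117000/(1 + 39.20619·e^(−0.137t)) → 1 + 39.20619·e^(−0.137t) = 2.91045
e^(−0.137t) = 0.048728 → t = ln(20.52199)/0.137 = 3.0215/0.137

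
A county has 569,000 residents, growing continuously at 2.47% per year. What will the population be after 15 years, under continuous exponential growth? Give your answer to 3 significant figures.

P(15) = 569000 · e^(0.0247·15) = 569000 · e^(0.3705)
= 569000 · 1.44846 ≈ 824172.98

≈ 824,000 residents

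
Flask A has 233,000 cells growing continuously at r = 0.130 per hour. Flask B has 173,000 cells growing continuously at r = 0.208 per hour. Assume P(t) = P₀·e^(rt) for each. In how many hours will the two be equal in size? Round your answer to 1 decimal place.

t ≈ 3.8 hours

233000·e^(0.13t) = 173000·e^(0.208t)
233000/173000 = e^((0.208 − 0.13)t) → ln(1.34682) = 0.078·t
t = 0.29775 / 0.078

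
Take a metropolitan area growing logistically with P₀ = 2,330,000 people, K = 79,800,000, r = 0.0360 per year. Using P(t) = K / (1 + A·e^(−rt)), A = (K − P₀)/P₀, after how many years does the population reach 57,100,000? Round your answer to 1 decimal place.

t ≈ 123.0 years

A = (79800000 − 2330000)/2330000 = 33.24893
57100000 = 79800000/(1 + 33.24893·e^(−0.036t)) → 1 + 33.24893·e^(−0.036t) = 1.39755
e^(−0.036t) = 0.011957 → t = ln(83.63497)/0.036 = 4.42646/0.036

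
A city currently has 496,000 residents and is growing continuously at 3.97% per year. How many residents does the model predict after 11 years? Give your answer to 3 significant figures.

P(11) = 496000 · e^(0.0397·11) = 496000 · e^(0.4367)
= 496000 · 1.54759 ≈ 767605.5

≈ 768,000 residents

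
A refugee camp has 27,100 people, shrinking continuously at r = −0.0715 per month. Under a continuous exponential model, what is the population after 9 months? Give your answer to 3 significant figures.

P(9) = 27100 · e^(-0.0715·9) = 27100 · e^(-0.6435)
= 27100 · 0.52545 ≈ 14239.7

≈ 14,200 people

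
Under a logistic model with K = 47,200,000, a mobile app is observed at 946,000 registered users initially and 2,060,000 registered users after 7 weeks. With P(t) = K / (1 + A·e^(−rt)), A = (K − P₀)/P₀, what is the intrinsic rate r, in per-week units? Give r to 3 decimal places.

r ≈ 0.115 per week

A = (47200000 − 946000)/946000 = 48.89429
2060000 = 47200000/(1 + 48.89429·e^(−r·7)) → e^(−7r) = (22.91262 − 1)/48.89429 = 0.448163
r = −ln(0.448163)/7 = 0.8026/7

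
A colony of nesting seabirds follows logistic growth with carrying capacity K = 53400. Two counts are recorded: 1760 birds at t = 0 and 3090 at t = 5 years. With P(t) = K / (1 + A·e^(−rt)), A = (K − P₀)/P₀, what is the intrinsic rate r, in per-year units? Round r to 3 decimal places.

r ≈ 0.118 per year

A = (53400 − 1760)/1760 = 29.34091
3090 = 53400/(1 + 29.34091·e^(−r·5)) → e^(−5r) = (17.28155 − 1)/29.34091 = 0.55491
r = −ln(0.55491)/5 = 0.58895/5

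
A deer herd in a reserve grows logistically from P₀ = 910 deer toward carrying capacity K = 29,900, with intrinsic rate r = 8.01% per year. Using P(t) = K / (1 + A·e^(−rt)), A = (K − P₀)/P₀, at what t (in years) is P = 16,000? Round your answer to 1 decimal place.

A = (29900 − 910)/910 = 31.85714
16000 = 29900/(1 + 31.85714·e^(−0.0801t)) → 1 + 31.85714·e^(−0.0801t) = 1.86875
e^(−0.0801t) = 0.02727 → t = ln(36.67009)/0.0801 = 3.60196/0.0801

t ≈ 45.0 years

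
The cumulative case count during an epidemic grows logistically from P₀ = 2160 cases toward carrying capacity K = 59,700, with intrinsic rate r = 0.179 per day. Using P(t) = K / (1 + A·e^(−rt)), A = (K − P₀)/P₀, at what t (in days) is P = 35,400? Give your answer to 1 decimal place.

t ≈ 20.4 days

A = (59700 − 2160)/2160 = 26.63889
35400 = 59700/(1 + 26.63889·e^(−0.179t)) → 1 + 26.63889·e^(−0.179t) = 1.68644
e^(−0.179t) = 0.025768 → t = ln(38.80727)/0.179 = 3.65861/0.179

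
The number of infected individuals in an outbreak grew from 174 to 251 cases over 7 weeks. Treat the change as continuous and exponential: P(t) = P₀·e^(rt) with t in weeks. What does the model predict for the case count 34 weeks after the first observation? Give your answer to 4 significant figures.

r = ln(251/174) / 7 ≈ 0.052343 per week
P(34) = 174 · e^(0.052343·34) = 174 · 5.92776 ≈ 1031.43

≈ 1,031 cases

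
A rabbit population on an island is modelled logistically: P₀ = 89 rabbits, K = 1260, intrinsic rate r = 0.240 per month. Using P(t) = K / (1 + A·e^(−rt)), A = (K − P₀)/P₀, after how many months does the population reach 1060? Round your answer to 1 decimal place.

t ≈ 17.7 months

A = (1260 − 89)/89 = 13.1573
1060 = 1260/(1 + 13.1573·e^(−0.24t)) → 1 + 13.1573·e^(−0.24t) = 1.18868
e^(−0.24t) = 0.01434 → t = ln(69.73371)/0.24 = 4.24468/0.24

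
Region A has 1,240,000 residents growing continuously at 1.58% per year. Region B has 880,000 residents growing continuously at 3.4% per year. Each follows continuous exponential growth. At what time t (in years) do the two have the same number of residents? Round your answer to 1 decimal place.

1240000·e^(0.0158t) = 880000·e^(0.034t)
1240000/880000 = e^((0.034 − 0.0158)t) → ln(1.40909) = 0.0182·t
t = 0.34294 / 0.0182

t ≈ 18.8 years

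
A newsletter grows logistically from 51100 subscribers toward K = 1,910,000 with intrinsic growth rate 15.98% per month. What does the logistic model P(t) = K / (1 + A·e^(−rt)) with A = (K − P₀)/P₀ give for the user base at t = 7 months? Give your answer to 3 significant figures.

≈ 148,000 subscribers

A = (1910000 − 51100)/51100 = 36.37769
P(7) = 1910000 / (1 + 36.37769·e^(−0.1598·7)) = 1910000 / (1 + 36.37769·0.326737)
= 1910000 / 12.88593 ≈ 148223.64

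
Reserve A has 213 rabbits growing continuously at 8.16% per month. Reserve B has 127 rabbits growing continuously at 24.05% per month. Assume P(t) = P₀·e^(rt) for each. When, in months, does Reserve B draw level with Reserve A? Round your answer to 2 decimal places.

t ≈ 3.25 months

213·e^(0.0816t) = 127·e^(0.2405t)
213/127 = e^((0.2405 − 0.0816)t) → ln(1.67717) = 0.1589·t
t = 0.51711 / 0.1589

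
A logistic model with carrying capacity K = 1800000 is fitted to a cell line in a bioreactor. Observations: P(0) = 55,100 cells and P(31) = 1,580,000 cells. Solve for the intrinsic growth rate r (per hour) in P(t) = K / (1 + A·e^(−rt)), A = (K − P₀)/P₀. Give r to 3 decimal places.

r ≈ 0.175 per hour

A = (1800000 − 55100)/55100 = 31.66788
1580000 = 1800000/(1 + 31.66788·e^(−r·31)) → e^(−31r) = (1.13924 − 1)/31.66788 = 0.004397
r = −ln(0.004397)/31 = 5.42686/31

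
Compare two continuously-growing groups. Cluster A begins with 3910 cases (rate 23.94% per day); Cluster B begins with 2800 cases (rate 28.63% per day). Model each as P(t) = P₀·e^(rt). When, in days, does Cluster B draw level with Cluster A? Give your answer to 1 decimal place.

3910·e^(0.2394t) = 2800·e^(0.2863t)
3910/2800 = e^((0.2863 − 0.2394)t) → ln(1.39643) = 0.0469·t
t = 0.33392 / 0.0469

t ≈ 7.1 days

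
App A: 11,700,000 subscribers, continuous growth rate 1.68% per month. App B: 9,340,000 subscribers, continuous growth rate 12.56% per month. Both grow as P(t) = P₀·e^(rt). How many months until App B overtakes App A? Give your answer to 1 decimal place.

11700000·e^(0.0168t) = 9340000·e^(0.1256t)
11700000/9340000 = e^((0.1256 − 0.0168)t) → ln(1.25268) = 0.1088·t
t = 0.22528 / 0.1088

t ≈ 2.1 months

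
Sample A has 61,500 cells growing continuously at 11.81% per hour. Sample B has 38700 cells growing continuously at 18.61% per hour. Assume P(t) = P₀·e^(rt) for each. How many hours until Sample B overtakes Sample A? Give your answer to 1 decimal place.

61500·e^(0.1181t) = 38700·e^(0.1861t)
61500/38700 = e^((0.1861 − 0.1181)t) → ln(1.58915) = 0.068·t
t = 0.4632 / 0.068

t ≈ 6.8 hours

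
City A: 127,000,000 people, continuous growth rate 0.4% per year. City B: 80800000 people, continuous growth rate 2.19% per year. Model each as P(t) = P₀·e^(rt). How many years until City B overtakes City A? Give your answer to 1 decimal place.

t ≈ 25.3 years

127000000·e^(0.004t) = 80800000·e^(0.0219t)
127000000/80800000 = e^((0.0219 − 0.004)t) → ln(1.57178) = 0.0179·t
t = 0.45221 / 0.0179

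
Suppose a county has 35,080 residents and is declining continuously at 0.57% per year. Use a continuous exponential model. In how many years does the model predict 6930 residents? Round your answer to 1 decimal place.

t ≈ 284.5 years

6930 = 35080 · e^(-0.0057·t)
t = ln(6930/35080) / -0.0057 = ln(0.19755) / -0.0057 = -1.62177 / -0.0057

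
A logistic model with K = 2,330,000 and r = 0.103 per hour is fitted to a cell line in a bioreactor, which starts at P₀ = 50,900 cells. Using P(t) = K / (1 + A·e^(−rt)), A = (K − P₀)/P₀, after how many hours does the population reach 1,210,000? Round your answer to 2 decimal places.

A = (2330000 − 50900)/50900 = 44.77603
1210000 = 2330000/(1 + 44.77603·e^(−0.103t)) → 1 + 44.77603·e^(−0.103t) = 1.92562
e^(−0.103t) = 0.020672 → t = ln(48.37411)/0.103 = 3.87896/0.103

t ≈ 37.66 hours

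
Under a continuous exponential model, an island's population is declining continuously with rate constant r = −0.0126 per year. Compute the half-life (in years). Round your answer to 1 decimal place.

half-life = ln(2) / |r| = 0.69315 / 0.0126

half-life ≈ 55.0 years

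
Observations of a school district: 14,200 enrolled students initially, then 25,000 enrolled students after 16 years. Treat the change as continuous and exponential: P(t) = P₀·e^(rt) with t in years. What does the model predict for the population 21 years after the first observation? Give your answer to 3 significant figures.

≈ 29,800 enrolled students

r = ln(25000/14200) / 16 ≈ 0.035352 per year
P(21) = 14200 · e^(0.035352·21) = 14200 · 2.10096 ≈ 29833.63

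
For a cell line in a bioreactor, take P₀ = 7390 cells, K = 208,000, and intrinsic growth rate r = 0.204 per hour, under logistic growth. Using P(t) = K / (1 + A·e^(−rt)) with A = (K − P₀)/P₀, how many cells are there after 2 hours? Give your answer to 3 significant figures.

≈ 10,900 cells

A = (208000 − 7390)/7390 = 27.14614
P(2) = 208000 / (1 + 27.14614·e^(−0.204·2)) = 208000 / (1 + 27.14614·0.664979)
= 208000 / 19.05161 ≈ 10917.71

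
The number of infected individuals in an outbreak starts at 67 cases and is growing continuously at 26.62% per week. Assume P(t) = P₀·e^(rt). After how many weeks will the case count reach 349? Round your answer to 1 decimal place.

349 = 67 · e^(0.2662·t)
t = ln(349/67) / 0.2662 = ln(5.20896) / 0.2662 = 1.65038 / 0.2662

t ≈ 6.2 weeks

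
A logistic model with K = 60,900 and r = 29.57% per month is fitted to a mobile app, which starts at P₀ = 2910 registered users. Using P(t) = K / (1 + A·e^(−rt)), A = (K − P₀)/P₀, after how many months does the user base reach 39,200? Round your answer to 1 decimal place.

t ≈ 12.1 months

A = (60900 − 2910)/2910 = 19.92784
39200 = 60900/(1 + 19.92784·e^(−0.2957t)) → 1 + 19.92784·e^(−0.2957t) = 1.55357
e^(−0.2957t) = 0.027779 → t = ln(35.99867)/0.2957 = 3.58348/0.2957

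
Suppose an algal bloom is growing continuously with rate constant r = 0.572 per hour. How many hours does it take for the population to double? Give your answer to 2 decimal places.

doubling time ≈ 1.21 hours

doubling time = ln(2) / |r| = 0.69315 / 0.572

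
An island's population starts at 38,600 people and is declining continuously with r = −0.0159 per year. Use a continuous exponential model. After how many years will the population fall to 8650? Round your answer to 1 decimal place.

t ≈ 94.1 years

8650 = 38600 · e^(-0.0159·t)
t = ln(8650/38600) / -0.0159 = ln(0.22409) / -0.0159 = -1.49569 / -0.0159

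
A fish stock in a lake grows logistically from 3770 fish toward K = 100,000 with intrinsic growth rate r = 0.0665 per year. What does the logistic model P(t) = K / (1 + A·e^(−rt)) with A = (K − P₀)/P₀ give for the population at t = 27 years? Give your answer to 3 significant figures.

A = (100000 − 3770)/3770 = 25.5252
P(27) = 100000 / (1 + 25.5252·e^(−0.0665·27)) = 100000 / (1 + 25.5252·0.166044)
= 100000 / 5.23832 ≈ 19090.1

≈ 19,100 fish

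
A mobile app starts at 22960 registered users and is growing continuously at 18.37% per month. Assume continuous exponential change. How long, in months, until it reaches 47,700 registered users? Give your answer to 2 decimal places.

47700 = 22960 · e^(0.1837·t)
t = ln(47700/22960) / 0.1837 = ln(2.07753) / 0.1837 = 0.73118 / 0.1837

t ≈ 3.98 months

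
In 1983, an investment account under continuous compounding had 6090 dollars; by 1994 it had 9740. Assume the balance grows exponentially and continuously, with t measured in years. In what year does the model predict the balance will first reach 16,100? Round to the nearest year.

r = ln(9740/6090) / 11 = 0.46959/11 ≈ 0.04269 per year
t = ln(16100/6090) / r = 0.97217/0.04269 ≈ 22.77 years after 1983

year 2006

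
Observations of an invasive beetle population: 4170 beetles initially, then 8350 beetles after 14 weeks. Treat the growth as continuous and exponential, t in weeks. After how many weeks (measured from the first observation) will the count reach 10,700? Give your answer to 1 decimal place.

t ≈ 19.0 weeks

r = ln(8350/4170) / 14 ≈ 0.049596 per week
t = ln(10700/4170) / r = 0.94233 / 0.049596 ≈ 19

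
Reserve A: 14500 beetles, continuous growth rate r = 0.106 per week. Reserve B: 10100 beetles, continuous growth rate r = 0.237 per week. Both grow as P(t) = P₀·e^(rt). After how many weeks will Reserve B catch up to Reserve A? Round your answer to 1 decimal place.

14500·e^(0.106t) = 10100·e^(0.237t)
14500/10100 = e^((0.237 − 0.106)t) → ln(1.43564) = 0.131·t
t = 0.36161 / 0.131

t ≈ 2.8 weeks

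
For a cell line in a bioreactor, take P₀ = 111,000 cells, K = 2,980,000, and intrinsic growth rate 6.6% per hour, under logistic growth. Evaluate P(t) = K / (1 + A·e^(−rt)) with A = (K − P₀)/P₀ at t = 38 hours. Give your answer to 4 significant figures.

A = (2980000 − 111000)/111000 = 25.84685
P(38) = 2980000 / (1 + 25.84685·e^(−0.066·38)) = 2980000 / (1 + 25.84685·0.081431)
= 2980000 / 3.10473 ≈ 959824.89

≈ 959,800 cells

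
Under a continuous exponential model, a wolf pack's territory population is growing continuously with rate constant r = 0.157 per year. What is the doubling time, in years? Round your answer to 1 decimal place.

doubling time = ln(2) / |r| = 0.69315 / 0.157

doubling time ≈ 4.4 years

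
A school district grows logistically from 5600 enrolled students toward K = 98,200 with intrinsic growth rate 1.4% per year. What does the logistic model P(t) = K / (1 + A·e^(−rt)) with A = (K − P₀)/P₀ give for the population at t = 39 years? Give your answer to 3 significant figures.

A = (98200 − 5600)/5600 = 16.53571
P(39) = 98200 / (1 + 16.53571·e^(−0.014·39)) = 98200 / (1 + 16.53571·0.579262)
= 98200 / 10.57851 ≈ 9282.97

≈ 9,280 enrolled students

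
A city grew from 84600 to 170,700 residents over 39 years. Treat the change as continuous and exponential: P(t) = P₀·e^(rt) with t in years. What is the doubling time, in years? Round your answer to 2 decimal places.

doubling time ≈ 38.51 years

r = ln(170700/84600) / 39 = ln(2.01773) / 39 ≈ 0.017999 per year
doubling time = ln 2 / |r| = 0.69315 / 0.017999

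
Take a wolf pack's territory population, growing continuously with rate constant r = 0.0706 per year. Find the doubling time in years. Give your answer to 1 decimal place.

doubling time = ln(2) / |r| = 0.69315 / 0.0706

doubling time ≈ 9.8 years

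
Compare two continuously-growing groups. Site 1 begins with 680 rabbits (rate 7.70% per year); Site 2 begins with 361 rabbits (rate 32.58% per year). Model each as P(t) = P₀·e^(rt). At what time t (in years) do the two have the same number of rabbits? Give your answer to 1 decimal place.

680·e^(0.077t) = 361·e^(0.3258t)
680/361 = e^((0.3258 − 0.077)t) → ln(1.88366) = 0.2488·t
t = 0.63321 / 0.2488

t ≈ 2.5 years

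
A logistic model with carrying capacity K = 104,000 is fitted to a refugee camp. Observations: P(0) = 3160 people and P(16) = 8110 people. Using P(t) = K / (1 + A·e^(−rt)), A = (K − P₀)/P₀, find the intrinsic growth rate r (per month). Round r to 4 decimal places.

r ≈ 0.0621 per month

A = (104000 − 3160)/3160 = 31.91139
8110 = 104000/(1 + 31.91139·e^(−r·16)) → e^(−16r) = (12.82367 − 1)/31.91139 = 0.370516
r = −ln(0.370516)/16 = 0.99286/16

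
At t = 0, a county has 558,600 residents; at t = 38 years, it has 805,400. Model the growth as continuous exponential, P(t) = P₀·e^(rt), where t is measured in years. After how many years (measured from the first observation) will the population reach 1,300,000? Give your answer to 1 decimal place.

t ≈ 87.7 years

r = ln(805400/558600) / 38 ≈ 0.009629 per year
t = ln(1300000/558600) / r = 0.84469 / 0.009629 ≈ 87.722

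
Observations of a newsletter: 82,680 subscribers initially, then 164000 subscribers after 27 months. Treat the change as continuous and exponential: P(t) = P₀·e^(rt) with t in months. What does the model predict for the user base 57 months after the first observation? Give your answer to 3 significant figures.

≈ 351,000 subscribers

r = ln(164000/82680) / 27 ≈ 0.025366 per month
P(57) = 82680 · e^(0.025366·57) = 82680 · 4.24557 ≈ 351023.74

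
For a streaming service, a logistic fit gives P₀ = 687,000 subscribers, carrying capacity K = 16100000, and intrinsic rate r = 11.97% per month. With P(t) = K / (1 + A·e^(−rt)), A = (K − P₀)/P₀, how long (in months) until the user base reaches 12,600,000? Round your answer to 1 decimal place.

A = (16100000 − 687000)/687000 = 22.43523
12600000 = 16100000/(1 + 22.43523·e^(−0.1197t)) → 1 + 22.43523·e^(−0.1197t) = 1.27778
e^(−0.1197t) = 0.012381 → t = ln(80.76681)/0.1197 = 4.39157/0.1197

t ≈ 36.7 months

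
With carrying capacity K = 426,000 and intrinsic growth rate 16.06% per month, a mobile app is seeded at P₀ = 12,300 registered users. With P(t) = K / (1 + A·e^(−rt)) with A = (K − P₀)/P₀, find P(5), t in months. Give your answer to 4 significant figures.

≈ 26,510 registered users

A = (426000 − 12300)/12300 = 33.63415
P(5) = 426000 / (1 + 33.63415·e^(−0.1606·5)) = 426000 / (1 + 33.63415·0.447983)
= 426000 / 16.06753 ≈ 26513.11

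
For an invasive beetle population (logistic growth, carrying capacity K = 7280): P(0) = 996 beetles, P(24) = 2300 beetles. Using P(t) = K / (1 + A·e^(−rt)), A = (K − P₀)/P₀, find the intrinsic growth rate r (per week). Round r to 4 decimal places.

A = (7280 − 996)/996 = 6.30924
2300 = 7280/(1 + 6.30924·e^(−r·24)) → e^(−24r) = (3.16522 − 1)/6.30924 = 0.343182
r = −ln(0.343182)/24 = 1.06949/24

r ≈ 0.0446 per week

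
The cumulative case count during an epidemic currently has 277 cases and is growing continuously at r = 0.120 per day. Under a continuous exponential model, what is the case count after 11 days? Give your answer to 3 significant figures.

≈ 1,040 cases

P(11) = 277 · e^(0.12·11) = 277 · e^(1.32)
= 277 · 3.74342 ≈ 1036.93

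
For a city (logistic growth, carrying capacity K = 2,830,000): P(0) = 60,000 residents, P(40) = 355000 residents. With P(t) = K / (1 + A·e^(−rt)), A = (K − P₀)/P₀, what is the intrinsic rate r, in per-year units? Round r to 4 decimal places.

A = (2830000 − 60000)/60000 = 46.16667
355000 = 2830000/(1 + 46.16667·e^(−r·40)) → e^(−40r) = (7.97183 − 1)/46.16667 = 0.151014
r = −ln(0.151014)/40 = 1.89038/40

r ≈ 0.0473 per year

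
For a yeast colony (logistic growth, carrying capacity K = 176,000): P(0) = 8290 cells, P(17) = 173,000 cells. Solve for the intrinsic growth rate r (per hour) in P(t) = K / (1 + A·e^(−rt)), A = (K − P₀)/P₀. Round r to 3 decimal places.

r ≈ 0.415 per hour

A = (176000 − 8290)/8290 = 20.2304
173000 = 176000/(1 + 20.2304·e^(−r·17)) → e^(−17r) = (1.01734 − 1)/20.2304 = 0.000857
r = −ln(0.000857)/17 = 7.06187/17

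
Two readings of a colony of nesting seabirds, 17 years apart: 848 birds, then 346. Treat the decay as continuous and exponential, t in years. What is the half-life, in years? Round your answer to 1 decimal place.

r = ln(346/848) / 17 = ln(0.40802) / 17 ≈ -0.052732 per year
half-life = ln 2 / |r| = 0.69315 / 0.052732

half-life ≈ 13.1 years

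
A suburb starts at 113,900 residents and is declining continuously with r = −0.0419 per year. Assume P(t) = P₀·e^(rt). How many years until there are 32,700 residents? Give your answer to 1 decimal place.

32700 = 113900 · e^(-0.0419·t)
t = ln(32700/113900) / -0.0419 = ln(0.28709) / -0.0419 = -1.24795 / -0.0419

t ≈ 29.8 years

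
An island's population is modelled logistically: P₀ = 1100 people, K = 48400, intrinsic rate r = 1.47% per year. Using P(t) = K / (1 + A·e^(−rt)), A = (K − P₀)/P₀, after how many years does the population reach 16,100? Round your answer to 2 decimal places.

A = (48400 − 1100)/1100 = 43
16100 = 48400/(1 + 43·e^(−0.0147t)) → 1 + 43·e^(−0.0147t) = 3.00621
e^(−0.0147t) = 0.046656 → t = ln(21.43344)/0.0147 = 3.06495/0.0147

t ≈ 208.50 years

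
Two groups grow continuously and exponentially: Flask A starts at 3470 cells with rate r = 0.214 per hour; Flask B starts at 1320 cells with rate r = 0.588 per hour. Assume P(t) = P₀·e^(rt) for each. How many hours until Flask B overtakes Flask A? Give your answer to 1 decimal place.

t ≈ 2.6 hours

3470·e^(0.214t) = 1320·e^(0.588t)
3470/1320 = e^((0.588 − 0.214)t) → ln(2.62879) = 0.374·t
t = 0.96652 / 0.374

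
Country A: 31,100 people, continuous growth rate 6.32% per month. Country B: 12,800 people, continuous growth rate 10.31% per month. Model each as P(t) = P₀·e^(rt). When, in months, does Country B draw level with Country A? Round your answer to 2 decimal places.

31100·e^(0.0632t) = 12800·e^(0.1031t)
31100/12800 = e^((0.1031 − 0.0632)t) → ln(2.42969) = 0.0399·t
t = 0.88776 / 0.0399

t ≈ 22.25 months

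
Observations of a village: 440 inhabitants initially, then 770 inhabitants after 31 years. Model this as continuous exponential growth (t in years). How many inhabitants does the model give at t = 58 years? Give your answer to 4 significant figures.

r = ln(770/440) / 31 ≈ 0.018052 per year
P(58) = 440 · e^(0.018052·58) = 440 · 2.84916 ≈ 1253.63

≈ 1,254 inhabitants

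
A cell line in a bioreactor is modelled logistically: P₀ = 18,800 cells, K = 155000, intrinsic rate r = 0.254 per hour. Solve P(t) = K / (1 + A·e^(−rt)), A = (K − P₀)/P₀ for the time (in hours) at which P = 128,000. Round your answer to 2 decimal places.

A = (155000 − 18800)/18800 = 7.24468
128000 = 155000/(1 + 7.24468·e^(−0.254t)) → 1 + 7.24468·e^(−0.254t) = 1.21094
e^(−0.254t) = 0.029116 → t = ln(34.34515)/0.254 = 3.53646/0.254

t ≈ 13.92 hours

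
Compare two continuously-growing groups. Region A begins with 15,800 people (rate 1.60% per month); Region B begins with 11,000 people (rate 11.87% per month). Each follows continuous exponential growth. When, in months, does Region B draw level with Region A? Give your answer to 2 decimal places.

t ≈ 3.53 months

15800·e^(0.016t) = 11000·e^(0.1187t)
15800/11000 = e^((0.1187 − 0.016)t) → ln(1.43636) = 0.1027·t
t = 0.36211 / 0.1027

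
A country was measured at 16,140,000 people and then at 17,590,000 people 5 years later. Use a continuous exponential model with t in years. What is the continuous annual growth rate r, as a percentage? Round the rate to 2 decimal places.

r ≈ 1.72% per year

17590000 = 16140000 · e^(r·5)
e^(5r) = 17590000/16140000 = 1.08984
r = ln(1.08984) / 5 = 0.08603 / 5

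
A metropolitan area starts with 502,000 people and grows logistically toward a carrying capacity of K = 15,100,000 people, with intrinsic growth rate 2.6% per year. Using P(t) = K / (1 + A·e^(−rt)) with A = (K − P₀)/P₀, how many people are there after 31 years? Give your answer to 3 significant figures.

≈ 1,080,000 people

A = (15100000 − 502000)/502000 = 29.07968
P(31) = 15100000 / (1 + 29.07968·e^(−0.026·31)) = 15100000 / (1 + 29.07968·0.446641)
= 15100000 / 13.98818 ≈ 1079482.84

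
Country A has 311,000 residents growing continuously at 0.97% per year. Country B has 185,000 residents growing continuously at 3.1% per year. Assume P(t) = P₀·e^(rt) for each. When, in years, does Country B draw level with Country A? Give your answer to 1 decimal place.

311000·e^(0.0097t) = 185000·e^(0.031t)
311000/185000 = e^((0.031 − 0.0097)t) → ln(1.68108) = 0.0213·t
t = 0.51944 / 0.0213

t ≈ 24.4 years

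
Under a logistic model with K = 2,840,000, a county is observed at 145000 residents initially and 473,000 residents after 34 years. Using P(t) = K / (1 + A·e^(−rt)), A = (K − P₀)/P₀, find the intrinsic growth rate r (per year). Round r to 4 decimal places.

r ≈ 0.0386 per year

A = (2840000 − 145000)/145000 = 18.58621
473000 = 2840000/(1 + 18.58621·e^(−r·34)) → e^(−34r) = (6.00423 − 1)/18.58621 = 0.269244
r = −ln(0.269244)/34 = 1.31214/34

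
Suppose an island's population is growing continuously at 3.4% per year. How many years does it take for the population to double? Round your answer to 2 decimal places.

doubling time ≈ 20.39 years

doubling time = ln(2) / |r| = 0.69315 / 0.034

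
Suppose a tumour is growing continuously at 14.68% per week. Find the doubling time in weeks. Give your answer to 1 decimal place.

doubling time ≈ 4.7 weeks

doubling time = ln(2) / |r| = 0.69315 / 0.1468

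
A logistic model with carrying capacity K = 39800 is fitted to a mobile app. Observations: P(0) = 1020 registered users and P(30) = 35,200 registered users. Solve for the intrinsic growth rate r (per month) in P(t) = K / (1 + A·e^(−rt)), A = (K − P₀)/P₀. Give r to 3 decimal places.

r ≈ 0.189 per month

A = (39800 − 1020)/1020 = 38.01961
35200 = 39800/(1 + 38.01961·e^(−r·30)) → e^(−30r) = (1.13068 − 1)/38.01961 = 0.003437
r = −ln(0.003437)/30 = 5.67309/30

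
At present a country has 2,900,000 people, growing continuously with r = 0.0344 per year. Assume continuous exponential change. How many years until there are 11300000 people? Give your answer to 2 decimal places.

t ≈ 39.54 years

11300000 = 2900000 · e^(0.0344·t)
t = ln(11300000/2900000) / 0.0344 = ln(3.89655) / 0.0344 = 1.36009 / 0.0344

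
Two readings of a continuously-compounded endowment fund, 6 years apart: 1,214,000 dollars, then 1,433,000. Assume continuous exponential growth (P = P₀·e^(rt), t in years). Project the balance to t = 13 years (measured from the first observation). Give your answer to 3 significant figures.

r = ln(1433000/1214000) / 6 ≈ 0.027642 per year
P(13) = 1214000 · e^(0.027642·13) = 1214000 · 1.43238 ≈ 1738914.7

≈ 1,740,000 dollars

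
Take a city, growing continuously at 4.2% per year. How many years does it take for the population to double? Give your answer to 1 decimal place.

doubling time = ln(2) / |r| = 0.69315 / 0.042

doubling time ≈ 16.5 years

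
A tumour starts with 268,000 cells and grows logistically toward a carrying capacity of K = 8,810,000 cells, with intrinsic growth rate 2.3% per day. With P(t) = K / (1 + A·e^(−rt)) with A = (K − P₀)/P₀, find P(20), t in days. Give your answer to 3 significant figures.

A = (8810000 − 268000)/268000 = 31.87313
P(20) = 8810000 / (1 + 31.87313·e^(−0.023·20)) = 8810000 / (1 + 31.87313·0.631284)
= 8810000 / 21.12099 ≈ 417120.63

≈ 417,000 cells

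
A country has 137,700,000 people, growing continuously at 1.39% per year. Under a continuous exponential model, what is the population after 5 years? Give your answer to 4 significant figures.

P(5) = 137700000 · e^(0.0139·5) = 137700000 · e^(0.0695)
= 137700000 · 1.07197 ≈ 147610552.83

≈ 147,600,000 people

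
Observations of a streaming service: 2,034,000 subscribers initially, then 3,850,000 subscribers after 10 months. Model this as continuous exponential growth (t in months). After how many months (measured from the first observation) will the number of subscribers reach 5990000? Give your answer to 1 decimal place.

t ≈ 16.9 months

r = ln(3850000/2034000) / 10 ≈ 0.063807 per month
t = ln(5990000/2034000) / r = 1.08009 / 0.063807 ≈ 16.927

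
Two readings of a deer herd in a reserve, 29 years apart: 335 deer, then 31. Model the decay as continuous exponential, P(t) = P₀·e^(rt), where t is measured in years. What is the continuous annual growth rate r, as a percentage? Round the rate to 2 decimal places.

31 = 335 · e^(r·29)
e^(29r) = 31/335 = 0.09254
r = ln(0.09254) / 29 = -2.38014 / 29

r ≈ -8.21% per year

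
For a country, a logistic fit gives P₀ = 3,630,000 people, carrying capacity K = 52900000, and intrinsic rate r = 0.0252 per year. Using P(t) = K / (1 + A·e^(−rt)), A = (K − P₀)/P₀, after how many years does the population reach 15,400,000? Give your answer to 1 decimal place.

t ≈ 68.2 years

A = (52900000 − 3630000)/3630000 = 13.573
15400000 = 52900000/(1 + 13.573·e^(−0.0252t)) → 1 + 13.573·e^(−0.0252t) = 3.43506
e^(−0.0252t) = 0.179405 → t = ln(5.57398)/0.0252 = 1.71811/0.0252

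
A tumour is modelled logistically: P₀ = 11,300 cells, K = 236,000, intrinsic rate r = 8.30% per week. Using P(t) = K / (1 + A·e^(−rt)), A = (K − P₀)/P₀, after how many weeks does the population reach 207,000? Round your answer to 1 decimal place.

A = (236000 − 11300)/11300 = 19.88496
207000 = 236000/(1 + 19.88496·e^(−0.083t)) → 1 + 19.88496·e^(−0.083t) = 1.1401
e^(−0.083t) = 0.007045 → t = ln(141.93744)/0.083 = 4.95539/0.083

t ≈ 59.7 weeks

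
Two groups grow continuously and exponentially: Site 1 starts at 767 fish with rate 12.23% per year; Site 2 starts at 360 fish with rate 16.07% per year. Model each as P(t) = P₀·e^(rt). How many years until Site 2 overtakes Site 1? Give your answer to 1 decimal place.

767·e^(0.1223t) = 360·e^(0.1607t)
767/360 = e^((0.1607 − 0.1223)t) → ln(2.13056) = 0.0384·t
t = 0.75638 / 0.0384

t ≈ 19.7 years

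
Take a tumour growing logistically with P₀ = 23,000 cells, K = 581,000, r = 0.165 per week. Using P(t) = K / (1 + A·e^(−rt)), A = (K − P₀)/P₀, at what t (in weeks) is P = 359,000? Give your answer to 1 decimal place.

A = (581000 − 23000)/23000 = 24.26087
359000 = 581000/(1 + 24.26087·e^(−0.165t)) → 1 + 24.26087·e^(−0.165t) = 1.61838
e^(−0.165t) = 0.025489 → t = ln(39.23267)/0.165 = 3.66951/0.165

t ≈ 22.2 weeks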